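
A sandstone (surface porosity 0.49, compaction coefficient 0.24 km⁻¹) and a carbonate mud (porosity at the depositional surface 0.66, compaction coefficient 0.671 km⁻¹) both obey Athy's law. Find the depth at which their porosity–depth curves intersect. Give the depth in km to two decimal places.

0.69 km

Set phi₀ₐ e^(−kₐz) = phi₀ᵦ e^(−kᵦz) ⇒ ln(phi₀ₐ/phi₀ᵦ) = (kₐ − kᵦ)·z
z = ln(0.49/0.66) / (0.24 − 0.671) = -0.2978 / -0.431 = 0.691 km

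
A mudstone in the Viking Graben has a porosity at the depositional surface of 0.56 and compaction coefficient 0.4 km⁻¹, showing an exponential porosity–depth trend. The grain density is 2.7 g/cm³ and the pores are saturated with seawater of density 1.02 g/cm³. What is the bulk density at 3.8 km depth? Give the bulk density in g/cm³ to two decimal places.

Porosity at depth: φ = 0.56·exp(−0.4×3.8) = 0.56×0.2187 = 0.1225
Bulk density: ρ_b = (1−φ)ρ_g + φ·ρ_f = 0.8775×2.7 + 0.1225×1.02
       = 2.369 + 0.125 = 2.494 g/cm³

2.49 g/cm³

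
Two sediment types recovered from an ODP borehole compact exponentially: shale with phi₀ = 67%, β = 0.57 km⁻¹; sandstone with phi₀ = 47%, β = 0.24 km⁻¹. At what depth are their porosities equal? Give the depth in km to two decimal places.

1.07 km

Set phi₀ₐ e^(−βₐZ) = phi₀ᵦ e^(−βᵦZ) ⇒ ln(phi₀ₐ/phi₀ᵦ) = (βₐ − βᵦ)·Z
Z = ln(0.67/0.47) / (0.57 − 0.24) = 0.3545 / 0.33 = 1.074 km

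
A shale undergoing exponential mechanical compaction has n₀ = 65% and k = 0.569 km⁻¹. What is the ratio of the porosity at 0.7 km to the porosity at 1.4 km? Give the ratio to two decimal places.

1.49

n(Z₁)/n(Z₂) = e^(−k·Z₁)/e^(−k·Z₂) = e^{k(Z₂−Z₁)}
= exp(0.569 × 0.7) = exp(0.3983) = 1.4893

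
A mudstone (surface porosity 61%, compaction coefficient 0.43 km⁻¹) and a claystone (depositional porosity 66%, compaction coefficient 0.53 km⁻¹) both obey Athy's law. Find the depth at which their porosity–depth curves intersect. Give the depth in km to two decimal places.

0.79 km

Set phi₀ₐ e^(−kₐz) = phi₀ᵦ e^(−kᵦz) ⇒ ln(phi₀ₐ/phi₀ᵦ) = (kₐ − kᵦ)·z
z = ln(0.61/0.66) / (0.43 − 0.53) = -0.0788 / -0.1 = 0.788 km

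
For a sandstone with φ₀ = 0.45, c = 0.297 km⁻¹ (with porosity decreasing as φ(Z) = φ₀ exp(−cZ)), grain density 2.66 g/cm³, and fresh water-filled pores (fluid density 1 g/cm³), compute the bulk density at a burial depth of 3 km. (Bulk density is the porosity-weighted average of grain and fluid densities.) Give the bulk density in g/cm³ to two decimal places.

Porosity at depth: φ = 0.45·exp(−0.297×3) = 0.45×0.4102 = 0.1846
Bulk density: ρ_b = (1−φ)ρ_g + φ·ρ_f = 0.8154×2.66 + 0.1846×1
       = 2.169 + 0.185 = 2.354 g/cm³

2.35 g/cm³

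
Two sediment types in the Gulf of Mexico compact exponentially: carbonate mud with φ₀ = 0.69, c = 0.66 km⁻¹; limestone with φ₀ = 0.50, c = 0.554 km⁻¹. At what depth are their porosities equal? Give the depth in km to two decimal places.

3.04 km

Set φ₀ₐ e^(−cₐz) = φ₀ᵦ e^(−cᵦz) ⇒ ln(φ₀ₐ/φ₀ᵦ) = (cₐ − cᵦ)·z
z = ln(0.69/0.5) / (0.66 − 0.554) = 0.3221 / 0.106 = 3.039 km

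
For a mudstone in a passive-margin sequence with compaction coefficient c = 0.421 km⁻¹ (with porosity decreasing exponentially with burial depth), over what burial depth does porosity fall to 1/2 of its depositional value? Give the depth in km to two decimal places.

n/n₀ = 1/2 ⇒ exp(−c·Z) = 1/2 ⇒ Z = ln(2) / c
Z = 0.6931 / 0.421 = 1.646 km

1.65 km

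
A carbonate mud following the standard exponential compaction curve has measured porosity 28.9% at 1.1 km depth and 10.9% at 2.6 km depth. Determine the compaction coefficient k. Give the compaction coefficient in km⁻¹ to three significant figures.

0.650 km⁻¹

Athy: n(Z) = n₀ e^(−kZ) ⇒ n₁/n₂ = e^{k(Z₂−Z₁)} ⇒ k = ln(n₁/n₂)/(Z₂−Z₁)
k = ln(0.289/0.109) / (2.6 − 1.1) = ln(2.651) / 1.5 = 0.9751 / 1.5 = 0.6501 km⁻¹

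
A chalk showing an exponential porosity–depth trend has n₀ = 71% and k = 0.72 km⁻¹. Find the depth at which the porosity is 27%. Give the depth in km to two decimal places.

1.34 km

Invert Athy's law: z = ln(n₀/n) / k
z = ln(0.71/0.27) / 0.72 = ln(2.63) / 0.72 = 0.9668 / 0.72 = 1.343 km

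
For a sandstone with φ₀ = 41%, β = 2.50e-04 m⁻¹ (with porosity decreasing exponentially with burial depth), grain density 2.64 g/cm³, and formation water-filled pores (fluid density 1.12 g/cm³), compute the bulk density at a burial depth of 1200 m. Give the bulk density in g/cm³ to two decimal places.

2.18 g/cm³

Working in km (1 km = 1000 m; β in km⁻¹ = β in m⁻¹ × 1000):
Porosity at depth: φ = 0.41·exp(−0.25×1.2) = 0.41×0.7408 = 0.3037
Bulk density: ρ_b = (1−φ)ρ_g + φ·ρ_f = 0.6963×2.64 + 0.3037×1.12
       = 1.838 + 0.340 = 2.178 g/cm³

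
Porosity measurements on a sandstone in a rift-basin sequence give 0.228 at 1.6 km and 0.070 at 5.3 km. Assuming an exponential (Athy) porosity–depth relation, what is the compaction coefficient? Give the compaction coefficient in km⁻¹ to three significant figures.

0.319 km⁻¹

Athy: n(d) = n₀ e^(−kd) ⇒ n₁/n₂ = e^{k(d₂−d₁)} ⇒ k = ln(n₁/n₂)/(d₂−d₁)
k = ln(0.228/0.07) / (5.3 − 1.6) = ln(3.257) / 3.7 = 1.1809 / 3.7 = 0.3191 km⁻¹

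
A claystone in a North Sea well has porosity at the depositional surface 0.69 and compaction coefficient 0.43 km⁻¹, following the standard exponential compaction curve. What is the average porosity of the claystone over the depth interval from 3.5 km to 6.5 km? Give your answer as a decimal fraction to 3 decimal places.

0.086

⟨phi⟩ = (1/(z₂−z₁)) ∫ phi₀ e^(−kz) dz = phi₀·(e^(−k·z₁) − e^(−k·z₂)) / (k·(z₂−z₁))
e^(−0.43×3.5) = 0.2220; e^(−0.43×6.5) = 0.0611
⟨phi⟩ = 0.69 × (0.2220 − 0.0611) / (0.43 × 3) = 0.69 × 0.1247 = 0.0861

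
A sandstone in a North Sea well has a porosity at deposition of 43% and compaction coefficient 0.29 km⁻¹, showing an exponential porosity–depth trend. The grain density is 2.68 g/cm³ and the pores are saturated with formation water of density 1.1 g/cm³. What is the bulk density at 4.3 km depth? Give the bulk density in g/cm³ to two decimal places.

Porosity at depth: n = 0.43·exp(−0.29×4.3) = 0.43×0.2874 = 0.1236
Bulk density: ρ_b = (1−n)ρ_g + n·ρ_f = 0.8764×2.68 + 0.1236×1.1
       = 2.349 + 0.136 = 2.485 g/cm³

2.48 g/cm³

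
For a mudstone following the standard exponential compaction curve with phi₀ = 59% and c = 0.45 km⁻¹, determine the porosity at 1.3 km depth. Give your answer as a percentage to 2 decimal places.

32.87%

phi = phi₀·exp(−c·z) = 0.59 × exp(−0.45 × 1.3) = 0.59 × exp(−0.585)
  = 0.59 × 0.5571 = 0.3287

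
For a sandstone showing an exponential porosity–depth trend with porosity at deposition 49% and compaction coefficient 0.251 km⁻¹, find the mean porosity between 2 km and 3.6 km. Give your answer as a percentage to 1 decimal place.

⟨φ⟩ = (1/(z₂−z₁)) ∫ φ₀ e^(−βz) dz = φ₀·(e^(−β·z₁) − e^(−β·z₂)) / (β·(z₂−z₁))
e^(−0.251×2) = 0.6053; e^(−0.251×3.6) = 0.4051
⟨φ⟩ = 0.49 × (0.6053 − 0.4051) / (0.251 × 1.6) = 0.49 × 0.4985 = 0.2443

24.4%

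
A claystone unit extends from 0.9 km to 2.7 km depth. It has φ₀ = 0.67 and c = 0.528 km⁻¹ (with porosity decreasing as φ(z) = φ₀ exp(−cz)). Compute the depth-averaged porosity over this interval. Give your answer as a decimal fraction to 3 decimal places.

⟨φ⟩ = (1/(z₂−z₁)) ∫ φ₀ e^(−cz) dz = φ₀·(e^(−c·z₁) − e^(−c·z₂)) / (c·(z₂−z₁))
e^(−0.528×0.9) = 0.6218; e^(−0.528×2.7) = 0.2404
⟨φ⟩ = 0.67 × (0.6218 − 0.2404) / (0.528 × 1.8) = 0.67 × 0.4013 = 0.2689

0.269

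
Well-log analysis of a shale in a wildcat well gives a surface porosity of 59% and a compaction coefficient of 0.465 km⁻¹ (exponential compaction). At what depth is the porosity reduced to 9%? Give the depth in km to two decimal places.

Invert Athy's law: Z = ln(n₀/n) / β
Z = ln(0.59/0.09) / 0.465 = ln(6.556) / 0.465 = 1.8803 / 0.465 = 4.044 km

4.04 km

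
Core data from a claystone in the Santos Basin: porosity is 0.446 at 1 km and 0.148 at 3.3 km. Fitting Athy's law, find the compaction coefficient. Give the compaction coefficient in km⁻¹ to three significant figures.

Athy: φ(Z) = φ₀ e^(−cZ) ⇒ φ₁/φ₂ = e^{c(Z₂−Z₁)} ⇒ c = ln(φ₁/φ₂)/(Z₂−Z₁)
c = ln(0.446/0.148) / (3.3 − 1) = ln(3.014) / 2.3 = 1.1031 / 2.3 = 0.4796 km⁻¹

0.480 km⁻¹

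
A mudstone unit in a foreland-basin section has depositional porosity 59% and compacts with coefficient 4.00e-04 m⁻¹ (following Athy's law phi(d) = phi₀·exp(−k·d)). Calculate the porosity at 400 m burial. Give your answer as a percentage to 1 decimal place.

50.3%

Working in km (1 km = 1000 m; k in km⁻¹ = k in m⁻¹ × 1000):
phi = phi₀·exp(−k·d) = 0.59 × exp(−0.4 × 0.4) = 0.59 × exp(−0.16)
  = 0.59 × 0.8521 = 0.5028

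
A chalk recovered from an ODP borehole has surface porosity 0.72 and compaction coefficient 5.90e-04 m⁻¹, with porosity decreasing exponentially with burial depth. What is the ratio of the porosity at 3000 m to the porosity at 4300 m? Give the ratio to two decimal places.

2.15

Working in km (1 km = 1000 m; c in km⁻¹ = c in m⁻¹ × 1000):
n(d₁)/n(d₂) = e^(−c·d₁)/e^(−c·d₂) = e^{c(d₂−d₁)}
= exp(0.59 × 1.3) = exp(0.767) = 2.1533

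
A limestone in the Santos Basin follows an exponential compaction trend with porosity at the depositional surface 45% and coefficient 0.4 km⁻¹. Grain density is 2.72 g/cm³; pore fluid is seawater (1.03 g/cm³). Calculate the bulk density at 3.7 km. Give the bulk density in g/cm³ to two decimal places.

2.55 g/cm³

Porosity at depth: n = 0.45·exp(−0.4×3.7) = 0.45×0.2276 = 0.1024
Bulk density: ρ_b = (1−n)ρ_g + n·ρ_f = 0.8976×2.72 + 0.1024×1.03
       = 2.441 + 0.106 = 2.547 g/cm³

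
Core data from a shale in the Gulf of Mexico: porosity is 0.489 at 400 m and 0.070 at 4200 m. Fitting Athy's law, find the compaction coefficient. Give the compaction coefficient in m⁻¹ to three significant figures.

0.000512 m⁻¹

Working in km (1 km = 1000 m; k in km⁻¹ = k in m⁻¹ × 1000):
Athy: n(z) = n₀ e^(−kz) ⇒ n₁/n₂ = e^{k(z₂−z₁)} ⇒ k = ln(n₁/n₂)/(z₂−z₁)
k = ln(0.489/0.07) / (4.2 − 0.4) = ln(6.986) / 3.8 = 1.9439 / 3.8 = 0.5115 km⁻¹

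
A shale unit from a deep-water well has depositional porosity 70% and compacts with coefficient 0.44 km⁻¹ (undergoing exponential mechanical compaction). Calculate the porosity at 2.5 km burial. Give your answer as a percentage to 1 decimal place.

23.3%

n = n₀·exp(−c·d) = 0.7 × exp(−0.44 × 2.5) = 0.7 × exp(−1.1)
  = 0.7 × 0.3329 = 0.2330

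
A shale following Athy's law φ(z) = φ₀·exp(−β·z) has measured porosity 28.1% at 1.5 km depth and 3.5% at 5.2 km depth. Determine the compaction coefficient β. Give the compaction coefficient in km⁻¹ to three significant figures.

Athy: φ(z) = φ₀ e^(−βz) ⇒ φ₁/φ₂ = e^{β(z₂−z₁)} ⇒ β = ln(φ₁/φ₂)/(z₂−z₁)
β = ln(0.281/0.035) / (5.2 − 1.5) = ln(8.029) / 3.7 = 2.0830 / 3.7 = 0.563 km⁻¹

0.563 km⁻¹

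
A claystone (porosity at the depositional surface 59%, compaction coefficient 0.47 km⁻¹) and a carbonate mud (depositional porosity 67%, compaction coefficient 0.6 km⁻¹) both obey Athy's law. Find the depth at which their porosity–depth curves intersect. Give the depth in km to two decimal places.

Set φ₀ₐ e^(−cₐd) = φ₀ᵦ e^(−cᵦd) ⇒ ln(φ₀ₐ/φ₀ᵦ) = (cₐ − cᵦ)·d
d = ln(0.59/0.67) / (0.47 − 0.6) = -0.1272 / -0.13 = 0.978 km

0.98 km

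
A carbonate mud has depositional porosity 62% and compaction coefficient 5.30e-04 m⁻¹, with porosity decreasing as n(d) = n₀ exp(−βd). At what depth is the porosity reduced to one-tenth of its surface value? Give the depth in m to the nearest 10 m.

4340 m

Working in km (1 km = 1000 m; β in km⁻¹ = β in m⁻¹ × 1000):
n/n₀ = 1/10 ⇒ exp(−β·d) = 1/10 ⇒ d = ln(10) / β
d = 2.3026 / 0.53 = 4.345 km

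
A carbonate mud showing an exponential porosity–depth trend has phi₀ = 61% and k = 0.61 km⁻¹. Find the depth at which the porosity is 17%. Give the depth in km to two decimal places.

2.09 km

Invert Athy's law: d = ln(phi₀/phi) / k
d = ln(0.61/0.17) / 0.61 = ln(3.588) / 0.61 = 1.2777 / 0.61 = 2.095 km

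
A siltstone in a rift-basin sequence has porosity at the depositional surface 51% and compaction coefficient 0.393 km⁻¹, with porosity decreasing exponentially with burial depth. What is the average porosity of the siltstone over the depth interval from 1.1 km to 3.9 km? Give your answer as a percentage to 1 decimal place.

20.1%

⟨phi⟩ = (1/(Z₂−Z₁)) ∫ phi₀ e^(−cZ) dZ = phi₀·(e^(−c·Z₁) − e^(−c·Z₂)) / (c·(Z₂−Z₁))
e^(−0.393×1.1) = 0.6490; e^(−0.393×3.9) = 0.2160
⟨phi⟩ = 0.51 × (0.6490 − 0.2160) / (0.393 × 2.8) = 0.51 × 0.3936 = 0.2007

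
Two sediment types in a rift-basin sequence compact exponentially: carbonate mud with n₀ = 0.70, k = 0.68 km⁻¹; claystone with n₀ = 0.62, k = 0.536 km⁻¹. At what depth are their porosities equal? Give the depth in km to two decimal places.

Set n₀ₐ e^(−kₐz) = n₀ᵦ e^(−kᵦz) ⇒ ln(n₀ₐ/n₀ᵦ) = (kₐ − kᵦ)·z
z = ln(0.7/0.62) / (0.68 − 0.536) = 0.1214 / 0.144 = 0.843 km

0.84 km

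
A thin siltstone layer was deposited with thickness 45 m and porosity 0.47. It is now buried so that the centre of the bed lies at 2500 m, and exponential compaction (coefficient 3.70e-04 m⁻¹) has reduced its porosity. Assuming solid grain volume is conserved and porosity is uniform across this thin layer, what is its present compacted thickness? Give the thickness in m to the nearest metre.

29 m

Working in km (1 km = 1000 m; β in km⁻¹ = β in m⁻¹ × 1000):
Porosity at 2.5 km: phi = 0.47·exp(−0.37×2.5) = 0.1864
Solid-volume conservation: h(1−phi) = h₀(1−phi₀) ⇒ h = h₀·(1−phi₀)/(1−phi)
h = 0.045 × (1 − 0.47)/(1 − 0.1864) = 0.045 × 0.6514 = 0.0293 km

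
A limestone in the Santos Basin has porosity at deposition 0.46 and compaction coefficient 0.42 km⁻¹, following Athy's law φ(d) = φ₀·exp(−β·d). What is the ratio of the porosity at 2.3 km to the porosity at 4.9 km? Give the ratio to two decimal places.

2.98

φ(d₁)/φ(d₂) = e^(−β·d₁)/e^(−β·d₂) = e^{β(d₂−d₁)}
= exp(0.42 × 2.6) = exp(1.092) = 2.9802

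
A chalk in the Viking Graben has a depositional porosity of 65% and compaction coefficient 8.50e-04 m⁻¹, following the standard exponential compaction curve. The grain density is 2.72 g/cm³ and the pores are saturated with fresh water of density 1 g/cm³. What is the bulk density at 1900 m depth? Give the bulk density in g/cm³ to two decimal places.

Working in km (1 km = 1000 m; β in km⁻¹ = β in m⁻¹ × 1000):
Porosity at depth: n = 0.65·exp(−0.85×1.9) = 0.65×0.1989 = 0.1293
Bulk density: ρ_b = (1−n)ρ_g + n·ρ_f = 0.8707×2.72 + 0.1293×1
       = 2.368 + 0.129 = 2.498 g/cm³

2.50 g/cm³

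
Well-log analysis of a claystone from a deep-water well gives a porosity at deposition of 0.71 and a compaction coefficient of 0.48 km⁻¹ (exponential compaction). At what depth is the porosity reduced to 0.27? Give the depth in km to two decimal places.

2.01 km

Invert Athy's law: Z = ln(φ₀/φ) / β
Z = ln(0.71/0.27) / 0.48 = ln(2.63) / 0.48 = 0.9668 / 0.48 = 2.014 km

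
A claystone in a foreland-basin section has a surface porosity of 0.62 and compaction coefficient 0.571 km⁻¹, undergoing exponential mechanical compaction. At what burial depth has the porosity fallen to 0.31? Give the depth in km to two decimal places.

Invert Athy's law: Z = ln(phi₀/phi) / β
Z = ln(0.62/0.31) / 0.571 = ln(2) / 0.571 = 0.6931 / 0.571 = 1.214 km

1.21 km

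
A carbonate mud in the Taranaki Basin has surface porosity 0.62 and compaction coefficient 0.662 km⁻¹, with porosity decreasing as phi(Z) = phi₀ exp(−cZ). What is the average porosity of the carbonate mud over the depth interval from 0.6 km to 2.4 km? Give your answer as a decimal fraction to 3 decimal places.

0.244

⟨phi⟩ = (1/(Z₂−Z₁)) ∫ phi₀ e^(−cZ) dZ = phi₀·(e^(−c·Z₁) − e^(−c·Z₂)) / (c·(Z₂−Z₁))
e^(−0.662×0.6) = 0.6722; e^(−0.662×2.4) = 0.2042
⟨phi⟩ = 0.62 × (0.6722 − 0.2042) / (0.662 × 1.8) = 0.62 × 0.3928 = 0.2435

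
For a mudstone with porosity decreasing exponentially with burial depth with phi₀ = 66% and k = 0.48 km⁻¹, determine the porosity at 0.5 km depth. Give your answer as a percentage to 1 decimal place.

51.9%

phi = phi₀·exp(−k·z) = 0.66 × exp(−0.48 × 0.5) = 0.66 × exp(−0.24)
  = 0.66 × 0.7866 = 0.5192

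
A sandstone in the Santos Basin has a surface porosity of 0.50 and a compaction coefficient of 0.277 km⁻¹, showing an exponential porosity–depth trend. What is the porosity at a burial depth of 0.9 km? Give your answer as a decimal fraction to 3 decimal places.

phi = phi₀·exp(−β·d) = 0.5 × exp(−0.277 × 0.9) = 0.5 × exp(−0.2493)
  = 0.5 × 0.7793 = 0.3897

0.390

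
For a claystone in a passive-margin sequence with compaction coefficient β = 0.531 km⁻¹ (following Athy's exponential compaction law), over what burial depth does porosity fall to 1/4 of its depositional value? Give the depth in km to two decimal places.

φ/φ₀ = 1/4 ⇒ exp(−β·Z) = 1/4 ⇒ Z = ln(4) / β
Z = 1.3863 / 0.531 = 2.611 km

2.61 km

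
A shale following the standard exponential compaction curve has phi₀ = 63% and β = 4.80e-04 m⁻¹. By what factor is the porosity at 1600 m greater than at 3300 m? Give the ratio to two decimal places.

Working in km (1 km = 1000 m; β in km⁻¹ = β in m⁻¹ × 1000):
phi(d₁)/phi(d₂) = e^(−β·d₁)/e^(−β·d₂) = e^{β(d₂−d₁)}
= exp(0.48 × 1.7) = exp(0.816) = 2.2614

2.26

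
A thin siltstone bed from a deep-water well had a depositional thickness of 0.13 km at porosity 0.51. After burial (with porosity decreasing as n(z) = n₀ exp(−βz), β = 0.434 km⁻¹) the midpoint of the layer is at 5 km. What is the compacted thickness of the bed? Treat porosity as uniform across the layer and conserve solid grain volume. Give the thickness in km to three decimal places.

Porosity at 5 km: n = 0.51·exp(−0.434×5) = 0.0582
Solid-volume conservation: h(1−n) = h₀(1−n₀) ⇒ h = h₀·(1−n₀)/(1−n)
h = 0.13 × (1 − 0.51)/(1 − 0.0582) = 0.13 × 0.5203 = 0.0676 km

0.068 km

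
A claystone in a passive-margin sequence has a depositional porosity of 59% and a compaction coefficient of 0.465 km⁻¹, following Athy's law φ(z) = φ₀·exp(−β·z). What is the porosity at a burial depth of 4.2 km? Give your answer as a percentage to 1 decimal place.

φ = φ₀·exp(−β·z) = 0.59 × exp(−0.465 × 4.2) = 0.59 × exp(−1.953)
  = 0.59 × 0.1418 = 0.0837

8.4%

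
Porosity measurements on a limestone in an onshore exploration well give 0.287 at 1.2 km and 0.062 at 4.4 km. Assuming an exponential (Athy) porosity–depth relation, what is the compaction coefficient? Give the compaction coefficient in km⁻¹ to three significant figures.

0.479 km⁻¹

Athy: n(Z) = n₀ e^(−cZ) ⇒ n₁/n₂ = e^{c(Z₂−Z₁)} ⇒ c = ln(n₁/n₂)/(Z₂−Z₁)
c = ln(0.287/0.062) / (4.4 − 1.2) = ln(4.629) / 3.2 = 1.5323 / 3.2 = 0.4789 km⁻¹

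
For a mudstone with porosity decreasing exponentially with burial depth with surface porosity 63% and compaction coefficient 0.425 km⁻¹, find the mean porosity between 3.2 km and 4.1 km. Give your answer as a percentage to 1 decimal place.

13.4%

⟨n⟩ = (1/(Z₂−Z₁)) ∫ n₀ e^(−kZ) dZ = n₀·(e^(−k·Z₁) − e^(−k·Z₂)) / (k·(Z₂−Z₁))
e^(−0.425×3.2) = 0.2567; e^(−0.425×4.1) = 0.1751
⟨n⟩ = 0.63 × (0.2567 − 0.1751) / (0.425 × 0.9) = 0.63 × 0.2133 = 0.1344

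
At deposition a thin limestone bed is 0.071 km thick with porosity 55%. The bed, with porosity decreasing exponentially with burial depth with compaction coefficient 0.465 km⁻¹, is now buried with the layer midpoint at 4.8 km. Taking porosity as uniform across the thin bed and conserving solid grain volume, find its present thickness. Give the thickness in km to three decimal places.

0.034 km

Porosity at 4.8 km: n = 0.55·exp(−0.465×4.8) = 0.0590
Solid-volume conservation: h(1−n) = h₀(1−n₀) ⇒ h = h₀·(1−n₀)/(1−n)
h = 0.071 × (1 − 0.55)/(1 − 0.0590) = 0.071 × 0.4782 = 0.0340 km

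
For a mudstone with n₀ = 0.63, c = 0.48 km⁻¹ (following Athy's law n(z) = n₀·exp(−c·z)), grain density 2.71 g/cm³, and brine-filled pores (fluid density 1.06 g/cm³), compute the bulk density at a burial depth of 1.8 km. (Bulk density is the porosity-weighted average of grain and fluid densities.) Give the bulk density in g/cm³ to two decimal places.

Porosity at depth: n = 0.63·exp(−0.48×1.8) = 0.63×0.4215 = 0.2655
Bulk density: ρ_b = (1−n)ρ_g + n·ρ_f = 0.7345×2.71 + 0.2655×1.06
       = 1.990 + 0.281 = 2.272 g/cm³

2.27 g/cm³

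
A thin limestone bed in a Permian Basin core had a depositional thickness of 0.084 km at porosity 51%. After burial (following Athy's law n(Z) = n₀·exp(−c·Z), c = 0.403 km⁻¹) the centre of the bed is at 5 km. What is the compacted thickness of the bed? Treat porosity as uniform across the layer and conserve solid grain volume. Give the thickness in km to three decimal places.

0.044 km

Porosity at 5 km: n = 0.51·exp(−0.403×5) = 0.0680
Solid-volume conservation: h(1−n) = h₀(1−n₀) ⇒ h = h₀·(1−n₀)/(1−n)
h = 0.084 × (1 − 0.51)/(1 − 0.0680) = 0.084 × 0.5257 = 0.0442 km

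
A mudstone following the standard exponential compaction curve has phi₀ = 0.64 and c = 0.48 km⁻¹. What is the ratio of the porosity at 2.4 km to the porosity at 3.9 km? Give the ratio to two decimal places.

2.05

phi(Z₁)/phi(Z₂) = e^(−c·Z₁)/e^(−c·Z₂) = e^{c(Z₂−Z₁)}
= exp(0.48 × 1.5) = exp(0.72) = 2.0544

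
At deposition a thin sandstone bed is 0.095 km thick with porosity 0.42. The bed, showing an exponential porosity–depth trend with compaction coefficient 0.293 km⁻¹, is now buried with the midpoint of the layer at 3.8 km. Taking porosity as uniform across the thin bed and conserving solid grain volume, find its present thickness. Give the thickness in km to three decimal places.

0.064 km

Porosity at 3.8 km: phi = 0.42·exp(−0.293×3.8) = 0.1379
Solid-volume conservation: h(1−phi) = h₀(1−phi₀) ⇒ h = h₀·(1−phi₀)/(1−phi)
h = 0.095 × (1 − 0.42)/(1 − 0.1379) = 0.095 × 0.6728 = 0.0639 km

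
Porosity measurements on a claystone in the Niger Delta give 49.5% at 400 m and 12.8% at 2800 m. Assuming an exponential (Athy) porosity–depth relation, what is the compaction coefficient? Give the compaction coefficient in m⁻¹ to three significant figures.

Working in km (1 km = 1000 m; k in km⁻¹ = k in m⁻¹ × 1000):
Athy: n(d) = n₀ e^(−kd) ⇒ n₁/n₂ = e^{k(d₂−d₁)} ⇒ k = ln(n₁/n₂)/(d₂−d₁)
k = ln(0.495/0.128) / (2.8 − 0.4) = ln(3.867) / 2.4 = 1.3525 / 2.4 = 0.5636 km⁻¹

0.000564 m⁻¹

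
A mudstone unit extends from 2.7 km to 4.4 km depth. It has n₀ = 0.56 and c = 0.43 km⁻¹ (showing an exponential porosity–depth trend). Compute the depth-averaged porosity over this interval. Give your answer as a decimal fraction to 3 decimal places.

0.124

⟨n⟩ = (1/(Z₂−Z₁)) ∫ n₀ e^(−cZ) dZ = n₀·(e^(−c·Z₁) − e^(−c·Z₂)) / (c·(Z₂−Z₁))
e^(−0.43×2.7) = 0.3132; e^(−0.43×4.4) = 0.1508
⟨n⟩ = 0.56 × (0.3132 − 0.1508) / (0.43 × 1.7) = 0.56 × 0.2222 = 0.1244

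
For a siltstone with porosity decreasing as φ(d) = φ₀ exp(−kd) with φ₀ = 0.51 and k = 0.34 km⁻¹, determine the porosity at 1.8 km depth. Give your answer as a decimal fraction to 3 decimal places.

0.277

φ = φ₀·exp(−k·d) = 0.51 × exp(−0.34 × 1.8) = 0.51 × exp(−0.612)
  = 0.51 × 0.5423 = 0.2766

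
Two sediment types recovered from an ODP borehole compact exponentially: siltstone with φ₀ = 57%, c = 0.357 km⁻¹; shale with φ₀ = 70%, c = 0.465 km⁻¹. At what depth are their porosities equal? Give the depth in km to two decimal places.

1.90 km

Set φ₀ₐ e^(−cₐd) = φ₀ᵦ e^(−cᵦd) ⇒ ln(φ₀ₐ/φ₀ᵦ) = (cₐ − cᵦ)·d
d = ln(0.57/0.7) / (0.357 − 0.465) = -0.2054 / -0.108 = 1.902 km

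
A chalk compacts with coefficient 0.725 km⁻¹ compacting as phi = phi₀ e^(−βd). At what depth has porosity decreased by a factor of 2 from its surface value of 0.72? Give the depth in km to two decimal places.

phi/phi₀ = 1/2 ⇒ exp(−β·d) = 1/2 ⇒ d = ln(2) / β
d = 0.6931 / 0.725 = 0.956 km

0.96 km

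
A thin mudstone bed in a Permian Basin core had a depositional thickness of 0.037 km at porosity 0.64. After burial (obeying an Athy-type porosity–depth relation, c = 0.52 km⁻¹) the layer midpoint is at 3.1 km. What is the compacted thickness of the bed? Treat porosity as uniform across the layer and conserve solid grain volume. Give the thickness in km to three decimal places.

0.015 km

Porosity at 3.1 km: φ = 0.64·exp(−0.52×3.1) = 0.1277
Solid-volume conservation: h(1−φ) = h₀(1−φ₀) ⇒ h = h₀·(1−φ₀)/(1−φ)
h = 0.037 × (1 − 0.64)/(1 − 0.1277) = 0.037 × 0.4127 = 0.0153 km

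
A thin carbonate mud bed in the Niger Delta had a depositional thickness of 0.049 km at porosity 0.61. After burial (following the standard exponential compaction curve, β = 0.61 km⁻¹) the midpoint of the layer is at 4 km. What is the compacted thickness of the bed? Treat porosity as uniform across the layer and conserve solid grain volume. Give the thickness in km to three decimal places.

0.020 km

Porosity at 4 km: n = 0.61·exp(−0.61×4) = 0.0532
Solid-volume conservation: h(1−n) = h₀(1−n₀) ⇒ h = h₀·(1−n₀)/(1−n)
h = 0.049 × (1 − 0.61)/(1 − 0.0532) = 0.049 × 0.4119 = 0.0202 km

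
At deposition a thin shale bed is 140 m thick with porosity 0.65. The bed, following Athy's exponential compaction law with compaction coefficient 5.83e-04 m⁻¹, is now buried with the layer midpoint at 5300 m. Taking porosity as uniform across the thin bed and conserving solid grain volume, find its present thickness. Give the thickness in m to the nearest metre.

Working in km (1 km = 1000 m; β in km⁻¹ = β in m⁻¹ × 1000):
Porosity at 5.3 km: n = 0.65·exp(−0.583×5.3) = 0.0296
Solid-volume conservation: h(1−n) = h₀(1−n₀) ⇒ h = h₀·(1−n₀)/(1−n)
h = 0.14 × (1 − 0.65)/(1 − 0.0296) = 0.14 × 0.3607 = 0.0505 km

50 m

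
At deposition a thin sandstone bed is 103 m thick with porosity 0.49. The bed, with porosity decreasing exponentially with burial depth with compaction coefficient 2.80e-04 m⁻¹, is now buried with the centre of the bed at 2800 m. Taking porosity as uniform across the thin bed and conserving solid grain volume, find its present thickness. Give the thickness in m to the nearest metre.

68 m

Working in km (1 km = 1000 m; c in km⁻¹ = c in m⁻¹ × 1000):
Porosity at 2.8 km: phi = 0.49·exp(−0.28×2.8) = 0.2237
Solid-volume conservation: h(1−phi) = h₀(1−phi₀) ⇒ h = h₀·(1−phi₀)/(1−phi)
h = 0.103 × (1 − 0.49)/(1 − 0.2237) = 0.103 × 0.6570 = 0.0677 km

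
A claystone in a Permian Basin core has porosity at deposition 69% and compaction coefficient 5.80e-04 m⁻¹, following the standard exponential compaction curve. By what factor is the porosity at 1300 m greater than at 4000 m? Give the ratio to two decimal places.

4.79

Working in km (1 km = 1000 m; c in km⁻¹ = c in m⁻¹ × 1000):
phi(z₁)/phi(z₂) = e^(−c·z₁)/e^(−c·z₂) = e^{c(z₂−z₁)}
= exp(0.58 × 2.7) = exp(1.566) = 4.7875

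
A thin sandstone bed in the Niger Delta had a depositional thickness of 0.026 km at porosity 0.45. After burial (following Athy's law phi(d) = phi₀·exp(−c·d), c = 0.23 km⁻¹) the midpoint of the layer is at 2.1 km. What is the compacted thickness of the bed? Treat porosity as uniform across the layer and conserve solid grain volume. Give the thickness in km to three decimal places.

0.020 km

Porosity at 2.1 km: phi = 0.45·exp(−0.23×2.1) = 0.2776
Solid-volume conservation: h(1−phi) = h₀(1−phi₀) ⇒ h = h₀·(1−phi₀)/(1−phi)
h = 0.026 × (1 − 0.45)/(1 − 0.2776) = 0.026 × 0.7614 = 0.0198 km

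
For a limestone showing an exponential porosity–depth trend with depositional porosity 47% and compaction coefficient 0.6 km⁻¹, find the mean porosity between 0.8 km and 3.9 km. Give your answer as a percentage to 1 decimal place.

13.2%

⟨φ⟩ = (1/(Z₂−Z₁)) ∫ φ₀ e^(−cZ) dZ = φ₀·(e^(−c·Z₁) − e^(−c·Z₂)) / (c·(Z₂−Z₁))
e^(−0.6×0.8) = 0.6188; e^(−0.6×3.9) = 0.0963
⟨φ⟩ = 0.47 × (0.6188 − 0.0963) / (0.6 × 3.1) = 0.47 × 0.2809 = 0.1320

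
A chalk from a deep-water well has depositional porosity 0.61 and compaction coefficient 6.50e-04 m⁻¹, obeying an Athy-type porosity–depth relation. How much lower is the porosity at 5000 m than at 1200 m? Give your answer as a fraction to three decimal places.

0.256

Working in km (1 km = 1000 m; c in km⁻¹ = c in m⁻¹ × 1000):
phi(1.2) = 0.61·e^(−0.65×1.2) = 0.2796
phi(5) = 0.61·e^(−0.65×5) = 0.0237
Δphi = 0.2796 − 0.0237 = 0.2560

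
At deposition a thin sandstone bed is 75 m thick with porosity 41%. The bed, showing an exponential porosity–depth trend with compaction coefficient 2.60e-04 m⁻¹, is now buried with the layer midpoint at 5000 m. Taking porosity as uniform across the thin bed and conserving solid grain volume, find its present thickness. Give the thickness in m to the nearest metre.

Working in km (1 km = 1000 m; k in km⁻¹ = k in m⁻¹ × 1000):
Porosity at 5 km: φ = 0.41·exp(−0.26×5) = 0.1117
Solid-volume conservation: h(1−φ) = h₀(1−φ₀) ⇒ h = h₀·(1−φ₀)/(1−φ)
h = 0.075 × (1 − 0.41)/(1 − 0.1117) = 0.075 × 0.6642 = 0.0498 km

50 m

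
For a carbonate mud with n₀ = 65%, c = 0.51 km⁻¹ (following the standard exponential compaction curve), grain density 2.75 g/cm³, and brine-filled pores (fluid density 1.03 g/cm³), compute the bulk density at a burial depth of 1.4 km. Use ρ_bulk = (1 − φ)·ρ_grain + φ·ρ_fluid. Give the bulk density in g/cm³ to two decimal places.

Porosity at depth: n = 0.65·exp(−0.51×1.4) = 0.65×0.4897 = 0.3183
Bulk density: ρ_b = (1−n)ρ_g + n·ρ_f = 0.6817×2.75 + 0.3183×1.03
       = 1.875 + 0.328 = 2.203 g/cm³

2.20 g/cm³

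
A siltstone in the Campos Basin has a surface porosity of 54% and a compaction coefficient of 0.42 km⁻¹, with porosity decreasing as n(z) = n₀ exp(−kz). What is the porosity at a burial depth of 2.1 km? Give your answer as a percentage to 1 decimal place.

22.4%

n = n₀·exp(−k·z) = 0.54 × exp(−0.42 × 2.1) = 0.54 × exp(−0.882)
  = 0.54 × 0.4140 = 0.2235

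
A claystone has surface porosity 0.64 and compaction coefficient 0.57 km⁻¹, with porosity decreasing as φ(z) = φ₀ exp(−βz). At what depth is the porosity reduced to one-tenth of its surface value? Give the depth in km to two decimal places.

4.04 km

φ/φ₀ = 1/10 ⇒ exp(−β·z) = 1/10 ⇒ z = ln(10) / β
z = 2.3026 / 0.57 = 4.040 km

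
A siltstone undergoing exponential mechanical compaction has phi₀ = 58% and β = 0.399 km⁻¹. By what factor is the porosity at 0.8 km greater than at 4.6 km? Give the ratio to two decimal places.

phi(z₁)/phi(z₂) = e^(−β·z₁)/e^(−β·z₂) = e^{β(z₂−z₁)}
= exp(0.399 × 3.8) = exp(1.516) = 4.5549

4.55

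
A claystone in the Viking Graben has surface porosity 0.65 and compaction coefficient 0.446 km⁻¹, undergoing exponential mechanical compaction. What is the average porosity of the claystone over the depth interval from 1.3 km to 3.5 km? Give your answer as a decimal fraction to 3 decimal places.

⟨phi⟩ = (1/(z₂−z₁)) ∫ phi₀ e^(−kz) dz = phi₀·(e^(−k·z₁) − e^(−k·z₂)) / (k·(z₂−z₁))
e^(−0.446×1.3) = 0.5600; e^(−0.446×3.5) = 0.2099
⟨phi⟩ = 0.65 × (0.5600 − 0.2099) / (0.446 × 2.2) = 0.65 × 0.3568 = 0.2319

0.232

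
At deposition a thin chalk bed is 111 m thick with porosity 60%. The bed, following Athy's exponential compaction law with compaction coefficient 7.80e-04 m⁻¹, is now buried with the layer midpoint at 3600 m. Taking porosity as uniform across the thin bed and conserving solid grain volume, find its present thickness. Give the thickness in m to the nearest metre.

46 m

Working in km (1 km = 1000 m; c in km⁻¹ = c in m⁻¹ × 1000):
Porosity at 3.6 km: phi = 0.6·exp(−0.78×3.6) = 0.0362
Solid-volume conservation: h(1−phi) = h₀(1−phi₀) ⇒ h = h₀·(1−phi₀)/(1−phi)
h = 0.111 × (1 − 0.6)/(1 − 0.0362) = 0.111 × 0.4150 = 0.0461 km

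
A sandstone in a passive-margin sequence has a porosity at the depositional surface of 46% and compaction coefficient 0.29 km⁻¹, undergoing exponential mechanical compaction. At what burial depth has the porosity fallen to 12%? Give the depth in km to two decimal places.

Invert Athy's law: Z = ln(φ₀/φ) / c
Z = ln(0.46/0.12) / 0.29 = ln(3.833) / 0.29 = 1.3437 / 0.29 = 4.634 km

4.63 km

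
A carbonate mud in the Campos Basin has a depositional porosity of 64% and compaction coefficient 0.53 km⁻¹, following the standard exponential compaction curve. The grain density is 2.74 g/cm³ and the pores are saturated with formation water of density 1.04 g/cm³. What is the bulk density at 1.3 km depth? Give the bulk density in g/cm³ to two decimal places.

2.19 g/cm³

Porosity at depth: n = 0.64·exp(−0.53×1.3) = 0.64×0.5021 = 0.3213
Bulk density: ρ_b = (1−n)ρ_g + n·ρ_f = 0.6787×2.74 + 0.3213×1.04
       = 1.860 + 0.334 = 2.194 g/cm³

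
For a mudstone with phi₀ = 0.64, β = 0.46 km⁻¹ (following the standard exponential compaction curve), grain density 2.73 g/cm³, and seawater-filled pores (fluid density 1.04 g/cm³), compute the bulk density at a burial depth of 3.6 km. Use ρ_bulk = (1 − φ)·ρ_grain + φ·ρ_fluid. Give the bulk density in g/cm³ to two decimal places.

Porosity at depth: phi = 0.64·exp(−0.46×3.6) = 0.64×0.1909 = 0.1222
Bulk density: ρ_b = (1−phi)ρ_g + phi·ρ_f = 0.8778×2.73 + 0.1222×1.04
       = 2.396 + 0.127 = 2.524 g/cm³

2.52 g/cm³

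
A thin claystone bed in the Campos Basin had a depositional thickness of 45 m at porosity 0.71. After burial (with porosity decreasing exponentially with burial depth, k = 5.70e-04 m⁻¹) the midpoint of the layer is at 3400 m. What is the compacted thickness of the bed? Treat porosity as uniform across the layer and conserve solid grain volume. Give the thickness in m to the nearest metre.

15 m

Working in km (1 km = 1000 m; k in km⁻¹ = k in m⁻¹ × 1000):
Porosity at 3.4 km: n = 0.71·exp(−0.57×3.4) = 0.1022
Solid-volume conservation: h(1−n) = h₀(1−n₀) ⇒ h = h₀·(1−n₀)/(1−n)
h = 0.045 × (1 − 0.71)/(1 − 0.1022) = 0.045 × 0.3230 = 0.0145 km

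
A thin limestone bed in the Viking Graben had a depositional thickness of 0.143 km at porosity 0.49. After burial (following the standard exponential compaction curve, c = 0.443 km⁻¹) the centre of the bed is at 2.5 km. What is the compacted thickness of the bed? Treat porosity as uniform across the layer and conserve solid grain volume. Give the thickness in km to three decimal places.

Porosity at 2.5 km: n = 0.49·exp(−0.443×2.5) = 0.1619
Solid-volume conservation: h(1−n) = h₀(1−n₀) ⇒ h = h₀·(1−n₀)/(1−n)
h = 0.143 × (1 − 0.49)/(1 − 0.1619) = 0.143 × 0.6085 = 0.0870 km

0.087 km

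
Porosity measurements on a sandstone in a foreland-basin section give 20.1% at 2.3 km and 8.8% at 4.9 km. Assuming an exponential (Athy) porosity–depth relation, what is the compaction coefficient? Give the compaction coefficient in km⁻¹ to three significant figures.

0.318 km⁻¹

Athy: n(z) = n₀ e^(−kz) ⇒ n₁/n₂ = e^{k(z₂−z₁)} ⇒ k = ln(n₁/n₂)/(z₂−z₁)
k = ln(0.201/0.088) / (4.9 − 2.3) = ln(2.284) / 2.6 = 0.8260 / 2.6 = 0.3177 km⁻¹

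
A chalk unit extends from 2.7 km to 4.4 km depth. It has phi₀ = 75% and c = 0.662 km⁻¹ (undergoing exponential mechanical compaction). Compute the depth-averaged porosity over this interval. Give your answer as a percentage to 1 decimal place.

7.5%

⟨phi⟩ = (1/(d₂−d₁)) ∫ phi₀ e^(−cd) dd = phi₀·(e^(−c·d₁) − e^(−c·d₂)) / (c·(d₂−d₁))
e^(−0.662×2.7) = 0.1674; e^(−0.662×4.4) = 0.0543
⟨phi⟩ = 0.75 × (0.1674 − 0.0543) / (0.662 × 1.7) = 0.75 × 0.1005 = 0.0754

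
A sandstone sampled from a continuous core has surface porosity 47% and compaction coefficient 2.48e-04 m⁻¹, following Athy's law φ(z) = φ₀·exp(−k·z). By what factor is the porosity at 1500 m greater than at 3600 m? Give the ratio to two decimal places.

1.68

Working in km (1 km = 1000 m; k in km⁻¹ = k in m⁻¹ × 1000):
φ(z₁)/φ(z₂) = e^(−k·z₁)/e^(−k·z₂) = e^{k(z₂−z₁)}
= exp(0.248 × 2.1) = exp(0.5208) = 1.6834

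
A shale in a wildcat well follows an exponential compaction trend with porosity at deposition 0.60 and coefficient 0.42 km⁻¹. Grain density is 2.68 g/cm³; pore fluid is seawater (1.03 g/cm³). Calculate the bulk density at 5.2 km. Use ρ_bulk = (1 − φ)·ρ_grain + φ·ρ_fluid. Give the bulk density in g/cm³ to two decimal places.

Porosity at depth: φ = 0.6·exp(−0.42×5.2) = 0.6×0.1126 = 0.0676
Bulk density: ρ_b = (1−φ)ρ_g + φ·ρ_f = 0.9324×2.68 + 0.0676×1.03
       = 2.499 + 0.070 = 2.569 g/cm³

2.57 g/cm³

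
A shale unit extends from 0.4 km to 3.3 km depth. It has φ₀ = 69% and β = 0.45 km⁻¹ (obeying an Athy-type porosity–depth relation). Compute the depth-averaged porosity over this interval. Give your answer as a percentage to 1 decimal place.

⟨φ⟩ = (1/(d₂−d₁)) ∫ φ₀ e^(−βd) dd = φ₀·(e^(−β·d₁) − e^(−β·d₂)) / (β·(d₂−d₁))
e^(−0.45×0.4) = 0.8353; e^(−0.45×3.3) = 0.2265
⟨φ⟩ = 0.69 × (0.8353 − 0.2265) / (0.45 × 2.9) = 0.69 × 0.4665 = 0.3219

32.2%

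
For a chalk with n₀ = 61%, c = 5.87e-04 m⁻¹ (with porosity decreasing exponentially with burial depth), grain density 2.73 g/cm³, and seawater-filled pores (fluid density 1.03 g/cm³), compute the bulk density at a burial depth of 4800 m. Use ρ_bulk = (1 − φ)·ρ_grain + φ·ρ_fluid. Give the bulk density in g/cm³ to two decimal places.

Working in km (1 km = 1000 m; c in km⁻¹ = c in m⁻¹ × 1000):
Porosity at depth: n = 0.61·exp(−0.587×4.8) = 0.61×0.0597 = 0.0364
Bulk density: ρ_b = (1−n)ρ_g + n·ρ_f = 0.9636×2.73 + 0.0364×1.03
       = 2.630 + 0.038 = 2.668 g/cm³

2.67 g/cm³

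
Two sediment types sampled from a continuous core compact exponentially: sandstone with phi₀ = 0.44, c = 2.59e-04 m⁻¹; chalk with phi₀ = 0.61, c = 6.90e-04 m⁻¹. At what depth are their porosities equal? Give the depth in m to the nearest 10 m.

Working in km (1 km = 1000 m; c in km⁻¹ = c in m⁻¹ × 1000):
Set phi₀ₐ e^(−cₐd) = phi₀ᵦ e^(−cᵦd) ⇒ ln(phi₀ₐ/phi₀ᵦ) = (cₐ − cᵦ)·d
d = ln(0.44/0.61) / (0.259 − 0.69) = -0.3267 / -0.431 = 0.758 km

760 m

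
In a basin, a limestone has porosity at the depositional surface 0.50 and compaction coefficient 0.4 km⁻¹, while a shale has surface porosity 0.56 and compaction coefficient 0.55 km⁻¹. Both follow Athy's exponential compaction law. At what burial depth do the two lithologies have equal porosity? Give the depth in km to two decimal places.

0.76 km

Set phi₀ₐ e^(−cₐZ) = phi₀ᵦ e^(−cᵦZ) ⇒ ln(phi₀ₐ/phi₀ᵦ) = (cₐ − cᵦ)·Z
Z = ln(0.5/0.56) / (0.4 − 0.55) = -0.1133 / -0.15 = 0.756 km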